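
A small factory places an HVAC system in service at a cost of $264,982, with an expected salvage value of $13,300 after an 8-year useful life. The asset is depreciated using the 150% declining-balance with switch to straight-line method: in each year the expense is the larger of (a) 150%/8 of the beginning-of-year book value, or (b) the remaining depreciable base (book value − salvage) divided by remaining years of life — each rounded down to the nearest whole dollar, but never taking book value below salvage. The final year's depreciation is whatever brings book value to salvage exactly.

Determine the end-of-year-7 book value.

Depreciable base = $264,982 − $13,300 = $251,682.
Year 1: DB = ⌊$264,982 × 150%/8⌋ = $49,684; SL = ⌊$251,682/8⌋ = $31,460 → take DB $49,684. Book value $215,298.
Year 2: DB = ⌊$215,298 × 150%/8⌋ = $40,368; SL = ⌊$201,998/7⌋ = $28,856 → take DB $40,368. Book value $174,930.
Year 3: DB = ⌊$174,930 × 150%/8⌋ = $32,799; SL = ⌊$161,630/6⌋ = $26,938 → take DB $32,799. Book value $142,131.
Year 4: DB = ⌊$142,131 × 150%/8⌋ = $26,649; SL = ⌊$128,831/5⌋ = $25,766 → take DB $26,649. Book value $115,482.
Year 5: DB = ⌊$115,482 × 150%/8⌋ = $21,652; SL = ⌊$102,182/4⌋ = $25,545 → take SL $25,545. Book value $89,937.
Year 6: DB = ⌊$89,937 × 150%/8⌋ = $16,863; SL = ⌊$76,637/3⌋ = $25,545 → take SL $25,545. Book value $64,392.
Year 7: DB = ⌊$64,392 × 150%/8⌋ = $12,073; SL = ⌊$51,092/2⌋ = $25,546 → take SL $25,546. Book value $38,846.

$38,846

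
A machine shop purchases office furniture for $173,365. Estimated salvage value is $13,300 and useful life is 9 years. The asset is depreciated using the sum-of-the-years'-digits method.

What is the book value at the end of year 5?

$48,870

Depreciable base = $173,365 − $13,300 = $160,065.
Sum of the years' digits = 9+8+7+6+5+4+3+2+1 = 45.
Year 1: $160,065 × 9/45 = $32,013. Book value $141,352.
Year 2: $160,065 × 8/45 = $28,456. Book value $112,896.
Year 3: $160,065 × 7/45 = $24,899. Book value $87,997.
Year 4: $160,065 × 6/45 = $21,342. Book value $66,655.
Year 5: $160,065 × 5/45 = $17,785. Book value $48,870.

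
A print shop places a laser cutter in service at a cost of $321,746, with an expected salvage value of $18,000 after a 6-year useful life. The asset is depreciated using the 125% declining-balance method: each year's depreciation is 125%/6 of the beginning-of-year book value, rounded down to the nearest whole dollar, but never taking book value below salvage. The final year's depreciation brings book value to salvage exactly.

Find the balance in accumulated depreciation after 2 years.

Depreciable base = $321,746 − $18,000 = $303,746.
Year 1: ⌊$321,746 × 125%/6⌋ = $67,030. Book value $254,716.
Year 2: ⌊$254,716 × 125%/6⌋ = $53,065. Book value $201,651.
Accumulated through year 2 = $321,746 − $201,651 = $120,095.

$120,095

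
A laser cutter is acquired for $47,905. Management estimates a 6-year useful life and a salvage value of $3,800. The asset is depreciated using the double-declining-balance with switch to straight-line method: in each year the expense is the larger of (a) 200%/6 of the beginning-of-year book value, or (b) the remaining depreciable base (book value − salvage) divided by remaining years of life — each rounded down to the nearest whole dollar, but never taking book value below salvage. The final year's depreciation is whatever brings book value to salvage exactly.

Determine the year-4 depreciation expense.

Depreciable base = $47,905 − $3,800 = $44,105.
Year 1: DB = ⌊$47,905 × 200%/6⌋ = $15,968; SL = ⌊$44,105/6⌋ = $7,350 → take DB $15,968. Book value $31,937.
Year 2: DB = ⌊$31,937 × 200%/6⌋ = $10,645; SL = ⌊$28,137/5⌋ = $5,627 → take DB $10,645. Book value $21,292.
Year 3: DB = ⌊$21,292 × 200%/6⌋ = $7,097; SL = ⌊$17,492/4⌋ = $4,373 → take DB $7,097. Book value $14,195.
Year 4: DB = ⌊$14,195 × 200%/6⌋ = $4,731; SL = ⌊$10,395/3⌋ = $3,465 → take DB $4,731. Book value $9,464.

$4,731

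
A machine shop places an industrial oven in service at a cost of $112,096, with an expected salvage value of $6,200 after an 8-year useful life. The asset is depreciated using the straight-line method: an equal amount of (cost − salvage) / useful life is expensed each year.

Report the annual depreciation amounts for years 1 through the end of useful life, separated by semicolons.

$13,237; $13,237; $13,237; $13,237; $13,237; $13,237; $13,237; $13,237

Depreciable base = $112,096 − $6,200 = $105,896.
Annual expense = $105,896 / 8 = $13,237.
End of year 1: book value $98,859.
End of year 2: book value $85,622.
End of year 3: book value $72,385.
End of year 4: book value $59,148.
End of year 5: book value $45,911.
End of year 6: book value $32,674.
End of year 7: book value $19,437.
End of year 8: book value $6,200.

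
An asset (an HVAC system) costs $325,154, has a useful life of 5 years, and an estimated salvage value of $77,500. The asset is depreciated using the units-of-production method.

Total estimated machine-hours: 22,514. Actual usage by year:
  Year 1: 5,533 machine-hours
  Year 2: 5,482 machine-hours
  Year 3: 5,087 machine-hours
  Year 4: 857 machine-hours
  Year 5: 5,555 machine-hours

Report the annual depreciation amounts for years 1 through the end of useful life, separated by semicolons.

Depreciable base = $325,154 − $77,500 = $247,654.
Rate = $247,654 / 22,514 machine-hours = $11 per machine-hour.
Year 1: 5,533 × $11 = $60,863. Book value $264,291.
Year 2: 5,482 × $11 = $60,302. Book value $203,989.
Year 3: 5,087 × $11 = $55,957. Book value $148,032.
Year 4: 857 × $11 = $9,427. Book value $138,605.
Year 5: 5,555 × $11 = $61,105. Book value $77,500.

$60,863; $60,302; $55,957; $9,427; $61,105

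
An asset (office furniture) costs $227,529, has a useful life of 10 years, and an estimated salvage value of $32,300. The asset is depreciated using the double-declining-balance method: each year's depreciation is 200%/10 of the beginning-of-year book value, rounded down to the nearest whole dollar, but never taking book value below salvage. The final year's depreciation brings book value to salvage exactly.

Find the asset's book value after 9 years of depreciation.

$32,300

Depreciable base = $227,529 − $32,300 = $195,229.
Year 1: ⌊$227,529 × 200%/10⌋ = $45,505. Book value $182,024.
Year 2: ⌊$182,024 × 200%/10⌋ = $36,404. Book value $145,620.
Year 3: ⌊$145,620 × 200%/10⌋ = $29,124. Book value $116,496.
Year 4: ⌊$116,496 × 200%/10⌋ = $23,299. Book value $93,197.
Year 5: ⌊$93,197 × 200%/10⌋ = $18,639. Book value $74,558.
Year 6: ⌊$74,558 × 200%/10⌋ = $14,911. Book value $59,647.
Year 7: ⌊$59,647 × 200%/10⌋ = $11,929. Book value $47,718.
Year 8: ⌊$47,718 × 200%/10⌋ = $9,543. Book value $38,175.
Year 9: ⌊$38,175 × 200%/10⌋ = $7,635, capped at $5,875. Book value $32,300.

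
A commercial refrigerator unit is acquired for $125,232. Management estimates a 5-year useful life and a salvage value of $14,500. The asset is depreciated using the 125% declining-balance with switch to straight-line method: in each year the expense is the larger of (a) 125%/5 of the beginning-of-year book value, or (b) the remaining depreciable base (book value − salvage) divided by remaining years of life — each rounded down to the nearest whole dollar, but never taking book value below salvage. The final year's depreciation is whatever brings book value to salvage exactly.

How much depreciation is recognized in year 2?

Depreciable base = $125,232 − $14,500 = $110,732.
Year 1: DB = ⌊$125,232 × 125%/5⌋ = $31,308; SL = ⌊$110,732/5⌋ = $22,146 → take DB $31,308. Book value $93,924.
Year 2: DB = ⌊$93,924 × 125%/5⌋ = $23,481; SL = ⌊$79,424/4⌋ = $19,856 → take DB $23,481. Book value $70,443.

$23,481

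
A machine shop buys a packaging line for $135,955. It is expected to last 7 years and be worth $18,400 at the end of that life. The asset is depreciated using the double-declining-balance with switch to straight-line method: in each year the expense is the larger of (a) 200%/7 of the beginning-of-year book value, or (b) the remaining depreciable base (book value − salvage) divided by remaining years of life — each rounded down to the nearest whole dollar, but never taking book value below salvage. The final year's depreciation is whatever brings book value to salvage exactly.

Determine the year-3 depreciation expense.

Depreciable base = $135,955 − $18,400 = $117,555.
Year 1: DB = ⌊$135,955 × 200%/7⌋ = $38,844; SL = ⌊$117,555/7⌋ = $16,793 → take DB $38,844. Book value $97,111.
Year 2: DB = ⌊$97,111 × 200%/7⌋ = $27,746; SL = ⌊$78,711/6⌋ = $13,118 → take DB $27,746. Book value $69,365.
Year 3: DB = ⌊$69,365 × 200%/7⌋ = $19,818; SL = ⌊$50,965/5⌋ = $10,193 → take DB $19,818. Book value $49,547.

$19,818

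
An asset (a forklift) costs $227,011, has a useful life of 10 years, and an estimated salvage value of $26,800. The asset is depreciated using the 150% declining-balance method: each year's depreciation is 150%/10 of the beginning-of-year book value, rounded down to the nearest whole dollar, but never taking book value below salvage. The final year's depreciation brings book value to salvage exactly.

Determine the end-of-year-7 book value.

$72,776

Depreciable base = $227,011 − $26,800 = $200,211.
Year 1: ⌊$227,011 × 150%/10⌋ = $34,051. Book value $192,960.
Year 2: ⌊$192,960 × 150%/10⌋ = $28,944. Book value $164,016.
Year 3: ⌊$164,016 × 150%/10⌋ = $24,602. Book value $139,414.
Year 4: ⌊$139,414 × 150%/10⌋ = $20,912. Book value $118,502.
Year 5: ⌊$118,502 × 150%/10⌋ = $17,775. Book value $100,727.
Year 6: ⌊$100,727 × 150%/10⌋ = $15,109. Book value $85,618.
Year 7: ⌊$85,618 × 150%/10⌋ = $12,842. Book value $72,776.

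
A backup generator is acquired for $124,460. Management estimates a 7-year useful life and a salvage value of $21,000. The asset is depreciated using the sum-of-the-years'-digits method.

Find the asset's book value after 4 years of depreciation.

Depreciable base = $124,460 − $21,000 = $103,460.
Sum of the years' digits = 7+6+5+4+3+2+1 = 28.
Year 1: $103,460 × 7/28 = $25,865. Book value $98,595.
Year 2: $103,460 × 6/28 = $22,170. Book value $76,425.
Year 3: $103,460 × 5/28 = $18,475. Book value $57,950.
Year 4: $103,460 × 4/28 = $14,780. Book value $43,170.

$43,170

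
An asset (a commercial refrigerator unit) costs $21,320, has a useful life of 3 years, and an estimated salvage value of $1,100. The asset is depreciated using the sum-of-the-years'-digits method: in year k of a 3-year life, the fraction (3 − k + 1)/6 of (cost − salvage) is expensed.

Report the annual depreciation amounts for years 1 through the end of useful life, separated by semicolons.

Depreciable base = $21,320 − $1,100 = $20,220.
Sum of the years' digits = 3+2+1 = 6.
Year 1: $20,220 × 3/6 = $10,110. Book value $11,210.
Year 2: $20,220 × 2/6 = $6,740. Book value $4,470.
Year 3: $20,220 × 1/6 = $3,370. Book value $1,100.

$10,110; $6,740; $3,370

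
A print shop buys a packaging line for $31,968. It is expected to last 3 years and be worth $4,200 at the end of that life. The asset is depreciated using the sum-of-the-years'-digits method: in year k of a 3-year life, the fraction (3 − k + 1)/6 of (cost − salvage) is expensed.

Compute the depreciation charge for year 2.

Depreciable base = $31,968 − $4,200 = $27,768.
Sum of the years' digits = 3+2+1 = 6.
Year 1: $27,768 × 3/6 = $13,884. Book value $18,084.
Year 2: $27,768 × 2/6 = $9,256. Book value $8,828.

$9,256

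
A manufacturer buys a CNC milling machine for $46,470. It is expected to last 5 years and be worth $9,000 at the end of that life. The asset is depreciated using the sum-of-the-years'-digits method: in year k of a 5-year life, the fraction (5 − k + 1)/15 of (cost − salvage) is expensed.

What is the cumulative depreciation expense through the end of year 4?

$34,972

Depreciable base = $46,470 − $9,000 = $37,470.
Sum of the years' digits = 5+4+3+2+1 = 15.
Year 1: $37,470 × 5/15 = $12,490. Book value $33,980.
Year 2: $37,470 × 4/15 = $9,992. Book value $23,988.
Year 3: $37,470 × 3/15 = $7,494. Book value $16,494.
Year 4: $37,470 × 2/15 = $4,996. Book value $11,498.
Accumulated through year 4 = $46,470 − $11,498 = $34,972.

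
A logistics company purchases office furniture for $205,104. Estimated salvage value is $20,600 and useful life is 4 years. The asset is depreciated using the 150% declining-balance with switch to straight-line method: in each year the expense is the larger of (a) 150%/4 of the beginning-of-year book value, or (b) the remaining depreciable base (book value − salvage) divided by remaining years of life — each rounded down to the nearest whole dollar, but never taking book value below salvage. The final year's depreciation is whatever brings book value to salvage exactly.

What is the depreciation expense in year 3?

Depreciable base = $205,104 − $20,600 = $184,504.
Year 1: DB = ⌊$205,104 × 150%/4⌋ = $76,914; SL = ⌊$184,504/4⌋ = $46,126 → take DB $76,914. Book value $128,190.
Year 2: DB = ⌊$128,190 × 150%/4⌋ = $48,071; SL = ⌊$107,590/3⌋ = $35,863 → take DB $48,071. Book value $80,119.
Year 3: DB = ⌊$80,119 × 150%/4⌋ = $30,044; SL = ⌊$59,519/2⌋ = $29,759 → take DB $30,044. Book value $50,075.

$30,044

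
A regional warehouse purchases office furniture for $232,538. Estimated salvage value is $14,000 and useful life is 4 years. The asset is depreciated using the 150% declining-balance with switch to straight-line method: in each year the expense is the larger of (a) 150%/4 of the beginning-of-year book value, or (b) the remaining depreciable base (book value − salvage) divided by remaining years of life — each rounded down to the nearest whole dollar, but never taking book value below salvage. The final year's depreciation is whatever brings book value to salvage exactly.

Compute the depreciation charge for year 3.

Depreciable base = $232,538 − $14,000 = $218,538.
Year 1: DB = ⌊$232,538 × 150%/4⌋ = $87,201; SL = ⌊$218,538/4⌋ = $54,634 → take DB $87,201. Book value $145,337.
Year 2: DB = ⌊$145,337 × 150%/4⌋ = $54,501; SL = ⌊$131,337/3⌋ = $43,779 → take DB $54,501. Book value $90,836.
Year 3: DB = ⌊$90,836 × 150%/4⌋ = $34,063; SL = ⌊$76,836/2⌋ = $38,418 → take SL $38,418. Book value $52,418.

$38,418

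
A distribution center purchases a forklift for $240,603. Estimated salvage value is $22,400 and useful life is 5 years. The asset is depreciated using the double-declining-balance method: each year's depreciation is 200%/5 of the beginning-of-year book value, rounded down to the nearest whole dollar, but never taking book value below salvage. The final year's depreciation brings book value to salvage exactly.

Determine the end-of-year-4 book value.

$31,183

Depreciable base = $240,603 − $22,400 = $218,203.
Year 1: ⌊$240,603 × 200%/5⌋ = $96,241. Book value $144,362.
Year 2: ⌊$144,362 × 200%/5⌋ = $57,744. Book value $86,618.
Year 3: ⌊$86,618 × 200%/5⌋ = $34,647. Book value $51,971.
Year 4: ⌊$51,971 × 200%/5⌋ = $20,788. Book value $31,183.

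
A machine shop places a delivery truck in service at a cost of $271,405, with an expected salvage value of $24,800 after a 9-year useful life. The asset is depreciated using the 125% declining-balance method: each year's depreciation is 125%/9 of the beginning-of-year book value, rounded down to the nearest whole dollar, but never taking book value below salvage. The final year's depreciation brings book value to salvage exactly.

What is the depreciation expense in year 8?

Depreciable base = $271,405 − $24,800 = $246,605.
Year 1: ⌊$271,405 × 125%/9⌋ = $37,695. Book value $233,710.
Year 2: ⌊$233,710 × 125%/9⌋ = $32,459. Book value $201,251.
Year 3: ⌊$201,251 × 125%/9⌋ = $27,951. Book value $173,300.
Year 4: ⌊$173,300 × 125%/9⌋ = $24,069. Book value $149,231.
Year 5: ⌊$149,231 × 125%/9⌋ = $20,726. Book value $128,505.
Year 6: ⌊$128,505 × 125%/9⌋ = $17,847. Book value $110,658.
Year 7: ⌊$110,658 × 125%/9⌋ = $15,369. Book value $95,289.
Year 8: ⌊$95,289 × 125%/9⌋ = $13,234. Book value $82,055.

$13,234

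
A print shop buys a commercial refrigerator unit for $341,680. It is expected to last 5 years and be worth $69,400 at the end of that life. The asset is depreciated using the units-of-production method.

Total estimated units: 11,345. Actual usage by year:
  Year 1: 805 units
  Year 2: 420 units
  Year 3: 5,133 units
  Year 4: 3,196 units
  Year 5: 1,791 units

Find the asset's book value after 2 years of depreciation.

Depreciable base = $341,680 − $69,400 = $272,280.
Rate = $272,280 / 11,345 units = $24 per unit.
Year 1: 805 × $24 = $19,320. Book value $322,360.
Year 2: 420 × $24 = $10,080. Book value $312,280.

$312,280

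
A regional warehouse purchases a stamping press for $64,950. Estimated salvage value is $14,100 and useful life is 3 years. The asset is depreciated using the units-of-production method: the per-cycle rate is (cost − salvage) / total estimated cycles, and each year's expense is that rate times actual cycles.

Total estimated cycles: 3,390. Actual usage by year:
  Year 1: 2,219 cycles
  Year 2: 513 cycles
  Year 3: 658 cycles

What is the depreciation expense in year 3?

Depreciable base = $64,950 − $14,100 = $50,850.
Rate = $50,850 / 3,390 cycles = $15 per cycle.
Year 1: 2,219 × $15 = $33,285. Book value $31,665.
Year 2: 513 × $15 = $7,695. Book value $23,970.
Year 3: 658 × $15 = $9,870. Book value $14,100.

$9,870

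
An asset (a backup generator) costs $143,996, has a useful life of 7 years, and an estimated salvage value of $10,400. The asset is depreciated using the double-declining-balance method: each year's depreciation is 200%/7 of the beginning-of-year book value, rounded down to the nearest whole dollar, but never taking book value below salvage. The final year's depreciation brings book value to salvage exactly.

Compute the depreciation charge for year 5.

Depreciable base = $143,996 − $10,400 = $133,596.
Year 1: ⌊$143,996 × 200%/7⌋ = $41,141. Book value $102,855.
Year 2: ⌊$102,855 × 200%/7⌋ = $29,387. Book value $73,468.
Year 3: ⌊$73,468 × 200%/7⌋ = $20,990. Book value $52,478.
Year 4: ⌊$52,478 × 200%/7⌋ = $14,993. Book value $37,485.
Year 5: ⌊$37,485 × 200%/7⌋ = $10,710. Book value $26,775.

$10,710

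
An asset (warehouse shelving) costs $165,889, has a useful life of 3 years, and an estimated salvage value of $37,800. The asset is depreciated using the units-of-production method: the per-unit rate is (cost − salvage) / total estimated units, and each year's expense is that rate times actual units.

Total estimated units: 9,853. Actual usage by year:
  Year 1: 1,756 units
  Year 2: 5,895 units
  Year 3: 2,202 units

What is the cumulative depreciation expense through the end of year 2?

Depreciable base = $165,889 − $37,800 = $128,089.
Rate = $128,089 / 9,853 units = $13 per unit.
Year 1: 1,756 × $13 = $22,828. Book value $143,061.
Year 2: 5,895 × $13 = $76,635. Book value $66,426.
Accumulated through year 2 = $165,889 − $66,426 = $99,463.

$99,463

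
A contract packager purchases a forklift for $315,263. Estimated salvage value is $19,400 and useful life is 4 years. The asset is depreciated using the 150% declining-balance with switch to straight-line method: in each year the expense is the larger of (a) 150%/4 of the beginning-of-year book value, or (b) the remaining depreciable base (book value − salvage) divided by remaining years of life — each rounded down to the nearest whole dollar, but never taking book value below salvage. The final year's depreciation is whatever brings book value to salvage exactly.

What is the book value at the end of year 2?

Depreciable base = $315,263 − $19,400 = $295,863.
Year 1: DB = ⌊$315,263 × 150%/4⌋ = $118,223; SL = ⌊$295,863/4⌋ = $73,965 → take DB $118,223. Book value $197,040.
Year 2: DB = ⌊$197,040 × 150%/4⌋ = $73,890; SL = ⌊$177,640/3⌋ = $59,213 → take DB $73,890. Book value $123,150.

$123,150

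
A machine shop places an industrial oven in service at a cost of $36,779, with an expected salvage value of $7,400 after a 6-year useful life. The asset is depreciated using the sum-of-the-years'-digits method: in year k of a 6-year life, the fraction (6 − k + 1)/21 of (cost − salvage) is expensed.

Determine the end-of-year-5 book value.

$8,799

Depreciable base = $36,779 − $7,400 = $29,379.
Sum of the years' digits = 6+5+4+3+2+1 = 21.
Year 1: $29,379 × 6/21 = $8,394. Book value $28,385.
Year 2: $29,379 × 5/21 = $6,995. Book value $21,390.
Year 3: $29,379 × 4/21 = $5,596. Book value $15,794.
Year 4: $29,379 × 3/21 = $4,197. Book value $11,597.
Year 5: $29,379 × 2/21 = $2,798. Book value $8,799.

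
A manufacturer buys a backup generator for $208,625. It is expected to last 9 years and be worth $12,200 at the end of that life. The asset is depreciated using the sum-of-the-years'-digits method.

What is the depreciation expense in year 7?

Depreciable base = $208,625 − $12,200 = $196,425.
Sum of the years' digits = 9+8+7+6+5+4+3+2+1 = 45.
Year 1: $196,425 × 9/45 = $39,285. Book value $169,340.
Year 2: $196,425 × 8/45 = $34,920. Book value $134,420.
Year 3: $196,425 × 7/45 = $30,555. Book value $103,865.
Year 4: $196,425 × 6/45 = $26,190. Book value $77,675.
Year 5: $196,425 × 5/45 = $21,825. Book value $55,850.
Year 6: $196,425 × 4/45 = $17,460. Book value $38,390.
Year 7: $196,425 × 3/45 = $13,095. Book value $25,295.

$13,095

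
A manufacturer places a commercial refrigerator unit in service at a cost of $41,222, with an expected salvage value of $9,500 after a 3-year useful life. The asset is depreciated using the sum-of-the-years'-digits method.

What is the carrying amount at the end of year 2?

$14,787

Depreciable base = $41,222 − $9,500 = $31,722.
Sum of the years' digits = 3+2+1 = 6.
Year 1: $31,722 × 3/6 = $15,861. Book value $25,361.
Year 2: $31,722 × 2/6 = $10,574. Book value $14,787.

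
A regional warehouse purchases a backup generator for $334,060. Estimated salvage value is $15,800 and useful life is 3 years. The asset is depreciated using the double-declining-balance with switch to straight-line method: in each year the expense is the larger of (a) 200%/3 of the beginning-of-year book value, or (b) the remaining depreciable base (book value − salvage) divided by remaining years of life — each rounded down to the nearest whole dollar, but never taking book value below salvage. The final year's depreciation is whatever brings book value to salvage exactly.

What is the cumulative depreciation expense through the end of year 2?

$296,942

Depreciable base = $334,060 − $15,800 = $318,260.
Year 1: DB = ⌊$334,060 × 200%/3⌋ = $222,706; SL = ⌊$318,260/3⌋ = $106,086 → take DB $222,706. Book value $111,354.
Year 2: DB = ⌊$111,354 × 200%/3⌋ = $74,236; SL = ⌊$95,554/2⌋ = $47,777 → take DB $74,236. Book value $37,118.
Accumulated through year 2 = $334,060 − $37,118 = $296,942.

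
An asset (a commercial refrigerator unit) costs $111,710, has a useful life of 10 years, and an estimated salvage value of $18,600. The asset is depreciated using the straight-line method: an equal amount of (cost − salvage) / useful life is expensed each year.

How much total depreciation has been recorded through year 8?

Depreciable base = $111,710 − $18,600 = $93,110.
Annual expense = $93,110 / 10 = $9,311.
End of year 1: book value $102,399.
End of year 2: book value $93,088.
End of year 3: book value $83,777.
End of year 4: book value $74,466.
End of year 5: book value $65,155.
End of year 6: book value $55,844.
End of year 7: book value $46,533.
End of year 8: book value $37,222.
Accumulated through year 8 = $111,710 − $37,222 = $74,488.

$74,488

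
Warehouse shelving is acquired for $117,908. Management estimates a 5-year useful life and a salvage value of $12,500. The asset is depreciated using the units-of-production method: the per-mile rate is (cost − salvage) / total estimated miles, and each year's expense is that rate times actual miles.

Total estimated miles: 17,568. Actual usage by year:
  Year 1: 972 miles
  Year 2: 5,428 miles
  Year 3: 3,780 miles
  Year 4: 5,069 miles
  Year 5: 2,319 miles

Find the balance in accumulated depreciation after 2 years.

$38,400

Depreciable base = $117,908 − $12,500 = $105,408.
Rate = $105,408 / 17,568 miles = $6 per mile.
Year 1: 972 × $6 = $5,832. Book value $112,076.
Year 2: 5,428 × $6 = $32,568. Book value $79,508.
Accumulated through year 2 = $117,908 − $79,508 = $38,400.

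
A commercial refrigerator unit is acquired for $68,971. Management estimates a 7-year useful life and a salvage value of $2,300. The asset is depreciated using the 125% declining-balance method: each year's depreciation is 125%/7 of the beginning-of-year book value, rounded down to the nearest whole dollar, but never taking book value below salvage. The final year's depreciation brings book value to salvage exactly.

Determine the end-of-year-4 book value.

$31,403

Depreciable base = $68,971 − $2,300 = $66,671.
Year 1: ⌊$68,971 × 125%/7⌋ = $12,316. Book value $56,655.
Year 2: ⌊$56,655 × 125%/7⌋ = $10,116. Book value $46,539.
Year 3: ⌊$46,539 × 125%/7⌋ = $8,310. Book value $38,229.
Year 4: ⌊$38,229 × 125%/7⌋ = $6,826. Book value $31,403.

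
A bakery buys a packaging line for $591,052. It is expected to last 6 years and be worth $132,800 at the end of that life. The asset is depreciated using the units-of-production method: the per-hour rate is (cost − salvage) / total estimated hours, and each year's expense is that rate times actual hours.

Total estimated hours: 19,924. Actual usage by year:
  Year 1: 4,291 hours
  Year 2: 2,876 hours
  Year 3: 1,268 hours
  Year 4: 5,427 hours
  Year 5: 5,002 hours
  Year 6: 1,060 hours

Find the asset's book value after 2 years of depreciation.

Depreciable base = $591,052 − $132,800 = $458,252.
Rate = $458,252 / 19,924 hours = $23 per hour.
Year 1: 4,291 × $23 = $98,693. Book value $492,359.
Year 2: 2,876 × $23 = $66,148. Book value $426,211.

$426,211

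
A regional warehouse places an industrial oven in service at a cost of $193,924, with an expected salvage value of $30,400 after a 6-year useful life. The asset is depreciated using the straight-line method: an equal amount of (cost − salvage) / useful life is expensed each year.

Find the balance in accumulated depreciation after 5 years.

$136,270

Depreciable base = $193,924 − $30,400 = $163,524.
Annual expense = $163,524 / 6 = $27,254.
End of year 1: book value $166,670.
End of year 2: book value $139,416.
End of year 3: book value $112,162.
End of year 4: book value $84,908.
End of year 5: book value $57,654.
Accumulated through year 5 = $193,924 − $57,654 = $136,270.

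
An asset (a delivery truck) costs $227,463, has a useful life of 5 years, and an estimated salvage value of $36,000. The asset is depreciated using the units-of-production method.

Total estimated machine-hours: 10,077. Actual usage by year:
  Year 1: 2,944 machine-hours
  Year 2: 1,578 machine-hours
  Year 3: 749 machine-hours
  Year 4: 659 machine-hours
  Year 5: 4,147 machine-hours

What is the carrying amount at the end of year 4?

Depreciable base = $227,463 − $36,000 = $191,463.
Rate = $191,463 / 10,077 machine-hours = $19 per machine-hour.
Year 1: 2,944 × $19 = $55,936. Book value $171,527.
Year 2: 1,578 × $19 = $29,982. Book value $141,545.
Year 3: 749 × $19 = $14,231. Book value $127,314.
Year 4: 659 × $19 = $12,521. Book value $114,793.

$114,793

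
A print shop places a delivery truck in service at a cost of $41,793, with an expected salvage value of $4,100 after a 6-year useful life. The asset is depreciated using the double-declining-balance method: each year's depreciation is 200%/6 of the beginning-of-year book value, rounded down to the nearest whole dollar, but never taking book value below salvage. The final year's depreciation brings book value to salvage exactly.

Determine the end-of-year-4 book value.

Depreciable base = $41,793 − $4,100 = $37,693.
Year 1: ⌊$41,793 × 200%/6⌋ = $13,931. Book value $27,862.
Year 2: ⌊$27,862 × 200%/6⌋ = $9,287. Book value $18,575.
Year 3: ⌊$18,575 × 200%/6⌋ = $6,191. Book value $12,384.
Year 4: ⌊$12,384 × 200%/6⌋ = $4,128. Book value $8,256.

$8,256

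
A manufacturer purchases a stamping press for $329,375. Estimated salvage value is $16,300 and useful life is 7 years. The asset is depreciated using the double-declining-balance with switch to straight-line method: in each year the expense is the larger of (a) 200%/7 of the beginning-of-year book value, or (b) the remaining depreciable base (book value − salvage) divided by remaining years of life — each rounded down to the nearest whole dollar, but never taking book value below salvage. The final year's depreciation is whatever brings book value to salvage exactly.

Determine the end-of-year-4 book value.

$85,740

Depreciable base = $329,375 − $16,300 = $313,075.
Year 1: DB = ⌊$329,375 × 200%/7⌋ = $94,107; SL = ⌊$313,075/7⌋ = $44,725 → take DB $94,107. Book value $235,268.
Year 2: DB = ⌊$235,268 × 200%/7⌋ = $67,219; SL = ⌊$218,968/6⌋ = $36,494 → take DB $67,219. Book value $168,049.
Year 3: DB = ⌊$168,049 × 200%/7⌋ = $48,014; SL = ⌊$151,749/5⌋ = $30,349 → take DB $48,014. Book value $120,035.
Year 4: DB = ⌊$120,035 × 200%/7⌋ = $34,295; SL = ⌊$103,735/4⌋ = $25,933 → take DB $34,295. Book value $85,740.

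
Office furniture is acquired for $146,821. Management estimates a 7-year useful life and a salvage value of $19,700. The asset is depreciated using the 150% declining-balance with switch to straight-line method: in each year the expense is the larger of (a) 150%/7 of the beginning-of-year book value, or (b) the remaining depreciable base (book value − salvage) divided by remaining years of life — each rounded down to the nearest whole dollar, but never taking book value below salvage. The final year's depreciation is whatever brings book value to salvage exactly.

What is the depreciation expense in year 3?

$19,422

Depreciable base = $146,821 − $19,700 = $127,121.
Year 1: DB = ⌊$146,821 × 150%/7⌋ = $31,461; SL = ⌊$127,121/7⌋ = $18,160 → take DB $31,461. Book value $115,360.
Year 2: DB = ⌊$115,360 × 150%/7⌋ = $24,720; SL = ⌊$95,660/6⌋ = $15,943 → take DB $24,720. Book value $90,640.
Year 3: DB = ⌊$90,640 × 150%/7⌋ = $19,422; SL = ⌊$70,940/5⌋ = $14,188 → take DB $19,422. Book value $71,218.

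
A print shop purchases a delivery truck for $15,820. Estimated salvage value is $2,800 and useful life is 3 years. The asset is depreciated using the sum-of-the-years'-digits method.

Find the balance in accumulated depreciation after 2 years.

Depreciable base = $15,820 − $2,800 = $13,020.
Sum of the years' digits = 3+2+1 = 6.
Year 1: $13,020 × 3/6 = $6,510. Book value $9,310.
Year 2: $13,020 × 2/6 = $4,340. Book value $4,970.
Accumulated through year 2 = $15,820 − $4,970 = $10,850.

$10,850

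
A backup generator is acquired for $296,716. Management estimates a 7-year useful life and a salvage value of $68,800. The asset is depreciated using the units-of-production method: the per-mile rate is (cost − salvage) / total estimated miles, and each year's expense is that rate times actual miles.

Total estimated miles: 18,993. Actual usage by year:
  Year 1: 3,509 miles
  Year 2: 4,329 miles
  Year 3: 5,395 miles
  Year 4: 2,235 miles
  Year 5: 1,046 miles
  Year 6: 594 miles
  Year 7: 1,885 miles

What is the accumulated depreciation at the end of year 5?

$198,168

Depreciable base = $296,716 − $68,800 = $227,916.
Rate = $227,916 / 18,993 miles = $12 per mile.
Year 1: 3,509 × $12 = $42,108. Book value $254,608.
Year 2: 4,329 × $12 = $51,948. Book value $202,660.
Year 3: 5,395 × $12 = $64,740. Book value $137,920.
Year 4: 2,235 × $12 = $26,820. Book value $111,100.
Year 5: 1,046 × $12 = $12,552. Book value $98,548.
Accumulated through year 5 = $296,716 − $98,548 = $198,168.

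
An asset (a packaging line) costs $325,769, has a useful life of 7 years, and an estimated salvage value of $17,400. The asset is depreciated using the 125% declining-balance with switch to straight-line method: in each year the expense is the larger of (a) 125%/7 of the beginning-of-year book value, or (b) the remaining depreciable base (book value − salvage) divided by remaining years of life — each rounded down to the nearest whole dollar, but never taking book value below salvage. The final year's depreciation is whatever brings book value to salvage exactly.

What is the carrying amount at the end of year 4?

$138,847

Depreciable base = $325,769 − $17,400 = $308,369.
Year 1: DB = ⌊$325,769 × 125%/7⌋ = $58,173; SL = ⌊$308,369/7⌋ = $44,052 → take DB $58,173. Book value $267,596.
Year 2: DB = ⌊$267,596 × 125%/7⌋ = $47,785; SL = ⌊$250,196/6⌋ = $41,699 → take DB $47,785. Book value $219,811.
Year 3: DB = ⌊$219,811 × 125%/7⌋ = $39,251; SL = ⌊$202,411/5⌋ = $40,482 → take SL $40,482. Book value $179,329.
Year 4: DB = ⌊$179,329 × 125%/7⌋ = $32,023; SL = ⌊$161,929/4⌋ = $40,482 → take SL $40,482. Book value $138,847.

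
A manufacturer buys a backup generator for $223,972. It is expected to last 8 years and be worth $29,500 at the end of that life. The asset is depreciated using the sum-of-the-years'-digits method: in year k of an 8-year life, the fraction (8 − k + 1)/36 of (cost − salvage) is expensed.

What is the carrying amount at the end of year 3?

Depreciable base = $223,972 − $29,500 = $194,472.
Sum of the years' digits = 8+7+6+5+4+3+2+1 = 36.
Year 1: $194,472 × 8/36 = $43,216. Book value $180,756.
Year 2: $194,472 × 7/36 = $37,814. Book value $142,942.
Year 3: $194,472 × 6/36 = $32,412. Book value $110,530.

$110,530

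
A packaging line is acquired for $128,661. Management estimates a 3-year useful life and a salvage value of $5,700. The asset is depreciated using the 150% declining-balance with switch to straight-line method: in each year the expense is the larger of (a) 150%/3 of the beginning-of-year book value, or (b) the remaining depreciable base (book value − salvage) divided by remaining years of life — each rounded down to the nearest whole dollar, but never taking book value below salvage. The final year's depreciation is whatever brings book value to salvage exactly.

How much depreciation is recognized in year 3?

$26,466

Depreciable base = $128,661 − $5,700 = $122,961.
Year 1: DB = ⌊$128,661 × 150%/3⌋ = $64,330; SL = ⌊$122,961/3⌋ = $40,987 → take DB $64,330. Book value $64,331.
Year 2: DB = ⌊$64,331 × 150%/3⌋ = $32,165; SL = ⌊$58,631/2⌋ = $29,315 → take DB $32,165. Book value $32,166.
Year 3 (final): $32,166 − $5,700 = $26,466. Book value $5,700.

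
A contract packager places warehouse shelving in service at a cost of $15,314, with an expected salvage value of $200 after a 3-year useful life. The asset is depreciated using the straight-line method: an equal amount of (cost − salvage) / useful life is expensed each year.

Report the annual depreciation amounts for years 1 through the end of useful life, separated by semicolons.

$5,038; $5,038; $5,038

Depreciable base = $15,314 − $200 = $15,114.
Annual expense = $15,114 / 3 = $5,038.
End of year 1: book value $10,276.
End of year 2: book value $5,238.
End of year 3: book value $200.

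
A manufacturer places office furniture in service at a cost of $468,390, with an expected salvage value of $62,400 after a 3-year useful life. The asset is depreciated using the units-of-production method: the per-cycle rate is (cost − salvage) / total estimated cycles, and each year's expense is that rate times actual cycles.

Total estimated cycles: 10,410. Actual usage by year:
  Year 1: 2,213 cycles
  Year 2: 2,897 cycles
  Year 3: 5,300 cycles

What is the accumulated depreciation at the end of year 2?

$199,290

Depreciable base = $468,390 − $62,400 = $405,990.
Rate = $405,990 / 10,410 cycles = $39 per cycle.
Year 1: 2,213 × $39 = $86,307. Book value $382,083.
Year 2: 2,897 × $39 = $112,983. Book value $269,100.
Accumulated through year 2 = $468,390 − $269,100 = $199,290.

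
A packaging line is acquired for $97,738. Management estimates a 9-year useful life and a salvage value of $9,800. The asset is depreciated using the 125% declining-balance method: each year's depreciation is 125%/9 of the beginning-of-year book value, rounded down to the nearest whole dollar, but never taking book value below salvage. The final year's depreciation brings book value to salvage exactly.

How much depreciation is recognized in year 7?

Depreciable base = $97,738 − $9,800 = $87,938.
Year 1: ⌊$97,738 × 125%/9⌋ = $13,574. Book value $84,164.
Year 2: ⌊$84,164 × 125%/9⌋ = $11,689. Book value $72,475.
Year 3: ⌊$72,475 × 125%/9⌋ = $10,065. Book value $62,410.
Year 4: ⌊$62,410 × 125%/9⌋ = $8,668. Book value $53,742.
Year 5: ⌊$53,742 × 125%/9⌋ = $7,464. Book value $46,278.
Year 6: ⌊$46,278 × 125%/9⌋ = $6,427. Book value $39,851.
Year 7: ⌊$39,851 × 125%/9⌋ = $5,534. Book value $34,317.

$5,534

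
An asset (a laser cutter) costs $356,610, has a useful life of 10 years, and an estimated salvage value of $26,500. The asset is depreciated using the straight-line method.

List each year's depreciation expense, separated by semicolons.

$33,011; $33,011; $33,011; $33,011; $33,011; $33,011; $33,011; $33,011; $33,011; $33,011

Depreciable base = $356,610 − $26,500 = $330,110.
Annual expense = $330,110 / 10 = $33,011.
End of year 1: book value $323,599.
End of year 2: book value $290,588.
End of year 3: book value $257,577.
End of year 4: book value $224,566.
End of year 5: book value $191,555.
End of year 6: book value $158,544.
End of year 7: book value $125,533.
End of year 8: book value $92,522.
End of year 9: book value $59,511.
End of year 10: book value $26,500.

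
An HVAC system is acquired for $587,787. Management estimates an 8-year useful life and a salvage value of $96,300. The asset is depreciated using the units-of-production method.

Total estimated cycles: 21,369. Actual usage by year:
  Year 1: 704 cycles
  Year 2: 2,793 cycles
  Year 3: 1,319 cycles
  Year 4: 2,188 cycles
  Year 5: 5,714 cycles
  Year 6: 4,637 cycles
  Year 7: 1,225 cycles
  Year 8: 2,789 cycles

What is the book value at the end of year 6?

$188,622

Depreciable base = $587,787 − $96,300 = $491,487.
Rate = $491,487 / 21,369 cycles = $23 per cycle.
Year 1: 704 × $23 = $16,192. Book value $571,595.
Year 2: 2,793 × $23 = $64,239. Book value $507,356.
Year 3: 1,319 × $23 = $30,337. Book value $477,019.
Year 4: 2,188 × $23 = $50,324. Book value $426,695.
Year 5: 5,714 × $23 = $131,422. Book value $295,273.
Year 6: 4,637 × $23 = $106,651. Book value $188,622.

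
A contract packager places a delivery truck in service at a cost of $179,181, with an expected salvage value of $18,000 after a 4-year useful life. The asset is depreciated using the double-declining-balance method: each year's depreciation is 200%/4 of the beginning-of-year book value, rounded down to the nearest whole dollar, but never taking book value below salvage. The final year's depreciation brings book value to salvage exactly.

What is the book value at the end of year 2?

$44,796

Depreciable base = $179,181 − $18,000 = $161,181.
Year 1: ⌊$179,181 × 200%/4⌋ = $89,590. Book value $89,591.
Year 2: ⌊$89,591 × 200%/4⌋ = $44,795. Book value $44,796.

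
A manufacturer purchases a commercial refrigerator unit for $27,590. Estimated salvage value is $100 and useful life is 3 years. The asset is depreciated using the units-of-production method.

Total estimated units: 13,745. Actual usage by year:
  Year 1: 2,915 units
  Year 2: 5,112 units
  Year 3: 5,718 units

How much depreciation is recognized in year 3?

Depreciable base = $27,590 − $100 = $27,490.
Rate = $27,490 / 13,745 units = $2 per unit.
Year 1: 2,915 × $2 = $5,830. Book value $21,760.
Year 2: 5,112 × $2 = $10,224. Book value $11,536.
Year 3: 5,718 × $2 = $11,436. Book value $100.

$11,436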